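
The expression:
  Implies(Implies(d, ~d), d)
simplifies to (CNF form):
d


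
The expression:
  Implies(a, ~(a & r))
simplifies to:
~a | ~r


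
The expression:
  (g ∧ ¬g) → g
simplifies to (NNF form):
True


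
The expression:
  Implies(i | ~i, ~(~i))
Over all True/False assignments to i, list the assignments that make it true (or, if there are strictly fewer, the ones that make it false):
is true only for:
  i=True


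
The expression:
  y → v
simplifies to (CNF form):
v ∨ ¬y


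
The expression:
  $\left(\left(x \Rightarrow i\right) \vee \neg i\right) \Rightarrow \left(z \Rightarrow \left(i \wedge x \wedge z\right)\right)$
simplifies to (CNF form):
$\left(i \vee \neg z\right) \wedge \left(x \vee \neg z\right)$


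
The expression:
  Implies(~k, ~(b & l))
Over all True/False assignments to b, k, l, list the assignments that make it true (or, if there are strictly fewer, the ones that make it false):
is false only for:
  b=True, k=False, l=True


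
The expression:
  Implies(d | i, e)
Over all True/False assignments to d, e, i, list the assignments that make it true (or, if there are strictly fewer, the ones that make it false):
is false only for:
  d=False, e=False, i=True;
  d=True, e=False, i=False;
  d=True, e=False, i=True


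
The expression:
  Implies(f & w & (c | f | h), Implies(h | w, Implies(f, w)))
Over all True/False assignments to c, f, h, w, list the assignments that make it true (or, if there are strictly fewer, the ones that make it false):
is always true.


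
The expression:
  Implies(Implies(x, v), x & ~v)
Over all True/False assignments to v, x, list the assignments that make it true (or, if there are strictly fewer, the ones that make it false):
is true only for:
  v=False, x=True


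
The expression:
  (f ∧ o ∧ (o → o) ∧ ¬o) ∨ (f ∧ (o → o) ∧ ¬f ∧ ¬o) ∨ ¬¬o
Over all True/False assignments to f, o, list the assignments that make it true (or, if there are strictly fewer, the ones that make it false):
is true only for:
  f=False, o=True;
  f=True, o=True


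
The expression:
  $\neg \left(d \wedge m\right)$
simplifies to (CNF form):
$\neg d \vee \neg m$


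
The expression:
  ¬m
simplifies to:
¬m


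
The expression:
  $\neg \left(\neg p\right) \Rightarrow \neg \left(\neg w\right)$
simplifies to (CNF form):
$w \vee \neg p$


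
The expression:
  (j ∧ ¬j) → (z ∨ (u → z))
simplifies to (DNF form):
True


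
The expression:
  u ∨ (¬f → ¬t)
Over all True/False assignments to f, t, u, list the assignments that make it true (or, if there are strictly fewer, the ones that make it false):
is false only for:
  f=False, t=True, u=False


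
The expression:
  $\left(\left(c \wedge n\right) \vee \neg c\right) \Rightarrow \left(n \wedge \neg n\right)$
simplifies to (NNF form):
$c \wedge \neg n$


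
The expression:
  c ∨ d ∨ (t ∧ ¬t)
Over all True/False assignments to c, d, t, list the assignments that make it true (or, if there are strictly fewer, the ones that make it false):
is false only for:
  c=False, d=False, t=False;
  c=False, d=False, t=True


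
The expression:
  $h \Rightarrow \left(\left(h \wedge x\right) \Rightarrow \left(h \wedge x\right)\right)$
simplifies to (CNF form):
$\text{True}$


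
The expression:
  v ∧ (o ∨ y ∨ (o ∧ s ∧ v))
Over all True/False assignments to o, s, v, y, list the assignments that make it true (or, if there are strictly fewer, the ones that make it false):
is true only for:
  o=False, s=False, v=True, y=True;
  o=False, s=True, v=True, y=True;
  o=True, s=False, v=True, y=False;
  o=True, s=False, v=True, y=True;
  o=True, s=True, v=True, y=False;
  o=True, s=True, v=True, y=True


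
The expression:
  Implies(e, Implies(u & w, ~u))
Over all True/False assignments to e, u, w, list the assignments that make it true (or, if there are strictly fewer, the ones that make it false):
is false only for:
  e=True, u=True, w=True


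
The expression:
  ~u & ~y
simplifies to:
~u & ~y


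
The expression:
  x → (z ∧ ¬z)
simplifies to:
¬x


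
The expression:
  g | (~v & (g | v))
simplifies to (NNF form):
g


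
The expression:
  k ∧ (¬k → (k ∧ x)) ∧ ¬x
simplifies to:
k ∧ ¬x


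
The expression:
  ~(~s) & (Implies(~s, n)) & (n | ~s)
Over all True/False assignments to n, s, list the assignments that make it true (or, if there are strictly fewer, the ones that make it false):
is true only for:
  n=True, s=True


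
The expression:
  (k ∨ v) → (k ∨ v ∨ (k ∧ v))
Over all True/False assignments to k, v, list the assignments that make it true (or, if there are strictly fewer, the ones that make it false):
is always true.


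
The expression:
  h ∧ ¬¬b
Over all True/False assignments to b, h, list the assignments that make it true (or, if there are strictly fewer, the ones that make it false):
is true only for:
  b=True, h=True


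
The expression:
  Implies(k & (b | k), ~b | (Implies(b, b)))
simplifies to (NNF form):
True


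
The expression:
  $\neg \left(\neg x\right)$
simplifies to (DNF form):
$x$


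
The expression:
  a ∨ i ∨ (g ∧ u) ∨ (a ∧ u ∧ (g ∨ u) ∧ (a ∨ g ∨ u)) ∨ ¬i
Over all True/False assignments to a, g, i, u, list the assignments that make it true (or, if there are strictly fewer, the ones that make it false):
is always true.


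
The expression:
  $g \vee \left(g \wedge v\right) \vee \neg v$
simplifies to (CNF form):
$g \vee \neg v$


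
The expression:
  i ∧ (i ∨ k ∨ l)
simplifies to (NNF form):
i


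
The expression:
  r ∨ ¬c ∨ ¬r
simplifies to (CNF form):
True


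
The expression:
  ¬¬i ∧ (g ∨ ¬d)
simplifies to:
i ∧ (g ∨ ¬d)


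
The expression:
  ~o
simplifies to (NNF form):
~o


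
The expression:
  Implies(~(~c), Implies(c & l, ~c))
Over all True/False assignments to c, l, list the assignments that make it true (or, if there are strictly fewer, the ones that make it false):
is false only for:
  c=True, l=True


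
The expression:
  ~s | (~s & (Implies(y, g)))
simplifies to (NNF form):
~s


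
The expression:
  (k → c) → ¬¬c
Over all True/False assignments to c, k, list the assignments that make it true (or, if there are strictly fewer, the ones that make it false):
is false only for:
  c=False, k=False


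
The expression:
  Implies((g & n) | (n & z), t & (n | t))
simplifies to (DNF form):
t | ~n | (~g & ~z)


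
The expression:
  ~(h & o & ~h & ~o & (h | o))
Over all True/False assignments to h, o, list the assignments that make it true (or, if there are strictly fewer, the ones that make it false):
is always true.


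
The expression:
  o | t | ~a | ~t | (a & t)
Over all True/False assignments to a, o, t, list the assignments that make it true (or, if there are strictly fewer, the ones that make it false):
is always true.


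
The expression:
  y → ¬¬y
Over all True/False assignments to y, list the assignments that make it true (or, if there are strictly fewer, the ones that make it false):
is always true.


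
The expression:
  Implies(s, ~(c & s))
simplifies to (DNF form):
~c | ~s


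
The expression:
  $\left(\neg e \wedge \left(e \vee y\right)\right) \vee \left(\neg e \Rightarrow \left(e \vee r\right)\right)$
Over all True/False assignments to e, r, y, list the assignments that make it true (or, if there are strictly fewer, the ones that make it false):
is false only for:
  e=False, r=False, y=False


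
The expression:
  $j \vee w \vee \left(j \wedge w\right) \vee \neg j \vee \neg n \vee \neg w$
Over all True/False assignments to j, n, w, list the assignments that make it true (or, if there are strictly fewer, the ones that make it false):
is always true.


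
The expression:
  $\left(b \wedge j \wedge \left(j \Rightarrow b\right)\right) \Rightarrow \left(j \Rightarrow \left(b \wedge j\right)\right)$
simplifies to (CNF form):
$\text{True}$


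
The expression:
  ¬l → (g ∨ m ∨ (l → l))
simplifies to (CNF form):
True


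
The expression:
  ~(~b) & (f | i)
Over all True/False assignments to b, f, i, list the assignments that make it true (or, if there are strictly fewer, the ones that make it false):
is true only for:
  b=True, f=False, i=True;
  b=True, f=True, i=False;
  b=True, f=True, i=True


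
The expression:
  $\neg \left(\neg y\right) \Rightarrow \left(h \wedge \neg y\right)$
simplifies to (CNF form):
$\neg y$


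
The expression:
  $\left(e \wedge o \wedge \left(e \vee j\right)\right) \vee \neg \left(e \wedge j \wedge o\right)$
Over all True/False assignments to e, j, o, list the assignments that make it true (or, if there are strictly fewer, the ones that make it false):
is always true.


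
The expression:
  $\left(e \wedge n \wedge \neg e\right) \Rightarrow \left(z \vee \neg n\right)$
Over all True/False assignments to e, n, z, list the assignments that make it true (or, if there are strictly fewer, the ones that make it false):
is always true.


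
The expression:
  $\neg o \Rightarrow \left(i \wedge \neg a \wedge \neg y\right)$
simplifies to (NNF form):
$o \vee \left(i \wedge \neg a \wedge \neg y\right)$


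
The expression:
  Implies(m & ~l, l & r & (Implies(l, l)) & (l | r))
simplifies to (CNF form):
l | ~m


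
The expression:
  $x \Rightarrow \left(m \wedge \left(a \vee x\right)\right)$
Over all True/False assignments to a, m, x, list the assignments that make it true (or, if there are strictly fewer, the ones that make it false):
is false only for:
  a=False, m=False, x=True;
  a=True, m=False, x=True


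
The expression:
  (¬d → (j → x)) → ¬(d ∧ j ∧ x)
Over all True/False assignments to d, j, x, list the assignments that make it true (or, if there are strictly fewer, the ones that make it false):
is false only for:
  d=True, j=True, x=True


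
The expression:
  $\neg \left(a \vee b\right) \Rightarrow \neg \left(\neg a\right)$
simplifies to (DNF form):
$a \vee b$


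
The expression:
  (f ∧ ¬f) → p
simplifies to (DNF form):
True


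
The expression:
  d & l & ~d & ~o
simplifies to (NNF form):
False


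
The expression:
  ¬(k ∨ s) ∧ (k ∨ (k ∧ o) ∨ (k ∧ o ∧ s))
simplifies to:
False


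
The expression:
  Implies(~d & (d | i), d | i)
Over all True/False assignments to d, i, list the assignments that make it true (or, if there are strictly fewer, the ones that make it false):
is always true.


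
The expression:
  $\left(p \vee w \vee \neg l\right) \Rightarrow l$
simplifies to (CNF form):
$l$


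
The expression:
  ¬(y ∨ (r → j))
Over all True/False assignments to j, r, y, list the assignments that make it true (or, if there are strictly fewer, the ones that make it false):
is true only for:
  j=False, r=True, y=False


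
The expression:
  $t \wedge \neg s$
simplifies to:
$t \wedge \neg s$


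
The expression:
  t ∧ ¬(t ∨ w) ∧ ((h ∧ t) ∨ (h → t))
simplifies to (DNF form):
False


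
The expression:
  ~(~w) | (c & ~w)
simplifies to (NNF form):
c | w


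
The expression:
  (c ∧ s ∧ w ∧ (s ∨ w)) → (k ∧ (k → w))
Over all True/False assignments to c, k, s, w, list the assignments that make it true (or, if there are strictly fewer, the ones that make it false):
is false only for:
  c=True, k=False, s=True, w=True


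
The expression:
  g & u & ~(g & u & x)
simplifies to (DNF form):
g & u & ~x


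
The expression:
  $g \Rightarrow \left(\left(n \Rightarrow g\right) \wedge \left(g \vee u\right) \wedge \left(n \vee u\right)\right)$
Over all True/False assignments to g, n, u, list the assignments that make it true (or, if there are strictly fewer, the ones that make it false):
is false only for:
  g=True, n=False, u=False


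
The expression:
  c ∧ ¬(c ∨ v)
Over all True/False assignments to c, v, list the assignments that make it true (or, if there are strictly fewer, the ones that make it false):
is never true.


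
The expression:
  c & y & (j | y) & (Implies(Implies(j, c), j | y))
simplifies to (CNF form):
c & y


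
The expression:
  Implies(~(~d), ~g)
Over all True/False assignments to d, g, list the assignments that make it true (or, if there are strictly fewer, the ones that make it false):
is false only for:
  d=True, g=True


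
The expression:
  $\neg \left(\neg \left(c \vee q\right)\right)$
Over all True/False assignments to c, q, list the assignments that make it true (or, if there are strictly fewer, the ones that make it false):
is false only for:
  c=False, q=False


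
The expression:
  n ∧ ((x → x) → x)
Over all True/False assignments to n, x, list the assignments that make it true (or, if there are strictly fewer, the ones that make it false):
is true only for:
  n=True, x=True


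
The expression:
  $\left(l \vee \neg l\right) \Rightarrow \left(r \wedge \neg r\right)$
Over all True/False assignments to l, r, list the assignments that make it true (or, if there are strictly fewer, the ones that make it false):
is never true.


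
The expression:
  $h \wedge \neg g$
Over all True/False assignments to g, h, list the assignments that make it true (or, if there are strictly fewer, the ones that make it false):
is true only for:
  g=False, h=True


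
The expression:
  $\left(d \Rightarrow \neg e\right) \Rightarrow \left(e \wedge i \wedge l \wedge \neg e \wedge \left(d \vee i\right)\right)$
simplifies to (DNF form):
$d \wedge e$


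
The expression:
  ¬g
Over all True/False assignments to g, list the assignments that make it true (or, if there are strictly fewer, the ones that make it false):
is true only for:
  g=False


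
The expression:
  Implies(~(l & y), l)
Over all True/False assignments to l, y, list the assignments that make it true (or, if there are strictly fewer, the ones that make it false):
is true only for:
  l=True, y=False;
  l=True, y=True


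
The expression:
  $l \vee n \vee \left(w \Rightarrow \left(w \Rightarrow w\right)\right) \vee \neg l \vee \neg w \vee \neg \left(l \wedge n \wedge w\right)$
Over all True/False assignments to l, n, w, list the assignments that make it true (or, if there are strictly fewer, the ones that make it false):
is always true.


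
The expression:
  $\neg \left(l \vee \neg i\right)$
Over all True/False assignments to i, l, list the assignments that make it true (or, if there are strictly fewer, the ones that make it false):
is true only for:
  i=True, l=False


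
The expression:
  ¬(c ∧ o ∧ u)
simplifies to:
¬c ∨ ¬o ∨ ¬u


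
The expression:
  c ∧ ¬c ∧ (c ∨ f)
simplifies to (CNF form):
False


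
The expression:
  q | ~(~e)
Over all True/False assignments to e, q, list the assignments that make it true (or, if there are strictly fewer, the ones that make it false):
is false only for:
  e=False, q=False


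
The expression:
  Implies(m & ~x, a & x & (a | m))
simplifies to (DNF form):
x | ~m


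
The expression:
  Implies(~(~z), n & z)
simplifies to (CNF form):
n | ~z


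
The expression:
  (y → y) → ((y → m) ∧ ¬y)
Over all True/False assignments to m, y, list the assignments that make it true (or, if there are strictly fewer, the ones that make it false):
is true only for:
  m=False, y=False;
  m=True, y=False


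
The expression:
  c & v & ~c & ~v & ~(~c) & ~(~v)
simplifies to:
False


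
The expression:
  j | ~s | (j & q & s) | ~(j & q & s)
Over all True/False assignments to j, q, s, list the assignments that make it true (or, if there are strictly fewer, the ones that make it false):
is always true.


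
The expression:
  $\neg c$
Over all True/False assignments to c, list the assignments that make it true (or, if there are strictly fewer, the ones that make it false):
is true only for:
  c=False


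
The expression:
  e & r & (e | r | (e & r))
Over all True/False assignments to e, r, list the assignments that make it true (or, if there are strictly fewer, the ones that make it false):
is true only for:
  e=True, r=True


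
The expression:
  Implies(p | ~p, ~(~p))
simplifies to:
p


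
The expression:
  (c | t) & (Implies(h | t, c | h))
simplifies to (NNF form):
c | (h & t)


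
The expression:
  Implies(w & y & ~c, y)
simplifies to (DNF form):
True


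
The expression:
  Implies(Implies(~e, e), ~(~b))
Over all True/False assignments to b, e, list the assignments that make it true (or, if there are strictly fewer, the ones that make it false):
is false only for:
  b=False, e=True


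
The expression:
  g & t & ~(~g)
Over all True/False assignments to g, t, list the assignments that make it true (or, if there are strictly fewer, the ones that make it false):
is true only for:
  g=True, t=True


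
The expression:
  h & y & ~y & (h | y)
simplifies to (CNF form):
False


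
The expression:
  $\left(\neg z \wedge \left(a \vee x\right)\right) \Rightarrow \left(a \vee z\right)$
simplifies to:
$a \vee z \vee \neg x$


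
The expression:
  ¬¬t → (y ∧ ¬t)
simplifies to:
¬t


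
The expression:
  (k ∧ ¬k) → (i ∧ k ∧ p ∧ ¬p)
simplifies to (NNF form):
True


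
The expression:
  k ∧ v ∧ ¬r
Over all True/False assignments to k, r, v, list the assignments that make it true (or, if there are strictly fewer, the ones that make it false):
is true only for:
  k=True, r=False, v=True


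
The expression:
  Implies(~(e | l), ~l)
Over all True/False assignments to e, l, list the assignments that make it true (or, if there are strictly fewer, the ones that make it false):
is always true.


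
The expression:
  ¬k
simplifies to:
¬k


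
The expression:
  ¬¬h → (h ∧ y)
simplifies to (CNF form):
y ∨ ¬h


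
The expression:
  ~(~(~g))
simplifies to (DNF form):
~g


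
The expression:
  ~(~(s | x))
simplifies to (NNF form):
s | x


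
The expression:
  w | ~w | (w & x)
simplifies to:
True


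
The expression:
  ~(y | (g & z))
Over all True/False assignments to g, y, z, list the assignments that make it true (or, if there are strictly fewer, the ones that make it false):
is true only for:
  g=False, y=False, z=False;
  g=False, y=False, z=True;
  g=True, y=False, z=False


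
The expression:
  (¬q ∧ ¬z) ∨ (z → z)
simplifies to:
True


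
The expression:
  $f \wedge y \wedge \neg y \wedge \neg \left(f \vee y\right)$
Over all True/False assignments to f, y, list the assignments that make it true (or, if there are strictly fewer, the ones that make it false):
is never true.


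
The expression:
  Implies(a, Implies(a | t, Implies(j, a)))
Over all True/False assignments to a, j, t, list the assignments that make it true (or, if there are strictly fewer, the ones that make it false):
is always true.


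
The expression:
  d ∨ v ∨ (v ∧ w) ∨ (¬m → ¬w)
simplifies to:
d ∨ m ∨ v ∨ ¬w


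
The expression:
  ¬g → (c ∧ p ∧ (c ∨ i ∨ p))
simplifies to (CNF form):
(c ∨ g) ∧ (g ∨ p)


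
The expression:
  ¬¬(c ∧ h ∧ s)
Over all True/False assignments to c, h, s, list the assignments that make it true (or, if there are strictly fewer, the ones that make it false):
is true only for:
  c=True, h=True, s=True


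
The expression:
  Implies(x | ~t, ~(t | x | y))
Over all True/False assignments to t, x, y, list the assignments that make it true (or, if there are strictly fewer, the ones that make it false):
is true only for:
  t=False, x=False, y=False;
  t=True, x=False, y=False;
  t=True, x=False, y=True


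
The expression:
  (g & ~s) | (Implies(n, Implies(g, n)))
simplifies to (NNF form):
True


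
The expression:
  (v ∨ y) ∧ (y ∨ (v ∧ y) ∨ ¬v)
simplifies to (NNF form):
y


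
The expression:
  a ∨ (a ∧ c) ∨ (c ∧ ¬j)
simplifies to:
a ∨ (c ∧ ¬j)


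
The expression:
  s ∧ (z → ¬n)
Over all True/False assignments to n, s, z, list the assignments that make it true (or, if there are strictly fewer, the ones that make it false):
is true only for:
  n=False, s=True, z=False;
  n=False, s=True, z=True;
  n=True, s=True, z=False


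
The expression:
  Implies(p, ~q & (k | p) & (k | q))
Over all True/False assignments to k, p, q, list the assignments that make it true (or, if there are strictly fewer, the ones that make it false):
is false only for:
  k=False, p=True, q=False;
  k=False, p=True, q=True;
  k=True, p=True, q=True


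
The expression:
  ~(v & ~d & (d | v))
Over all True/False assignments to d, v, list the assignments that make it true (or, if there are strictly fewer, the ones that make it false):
is false only for:
  d=False, v=True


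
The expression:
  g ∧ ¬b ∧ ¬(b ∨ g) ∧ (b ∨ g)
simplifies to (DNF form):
False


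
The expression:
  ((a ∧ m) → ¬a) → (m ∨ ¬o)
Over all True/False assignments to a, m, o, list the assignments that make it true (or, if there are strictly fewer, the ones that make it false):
is false only for:
  a=False, m=False, o=True;
  a=True, m=False, o=True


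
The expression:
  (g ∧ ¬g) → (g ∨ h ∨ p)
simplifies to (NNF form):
True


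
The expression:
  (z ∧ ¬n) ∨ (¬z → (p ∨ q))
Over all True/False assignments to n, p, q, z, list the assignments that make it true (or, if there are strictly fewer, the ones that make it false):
is false only for:
  n=False, p=False, q=False, z=False;
  n=True, p=False, q=False, z=False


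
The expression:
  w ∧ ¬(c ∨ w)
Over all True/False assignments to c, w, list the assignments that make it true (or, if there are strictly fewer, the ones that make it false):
is never true.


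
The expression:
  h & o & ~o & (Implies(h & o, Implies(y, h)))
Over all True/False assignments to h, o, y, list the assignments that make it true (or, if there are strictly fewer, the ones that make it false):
is never true.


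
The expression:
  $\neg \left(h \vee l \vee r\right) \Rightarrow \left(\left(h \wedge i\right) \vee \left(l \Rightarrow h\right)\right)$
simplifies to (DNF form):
$\text{True}$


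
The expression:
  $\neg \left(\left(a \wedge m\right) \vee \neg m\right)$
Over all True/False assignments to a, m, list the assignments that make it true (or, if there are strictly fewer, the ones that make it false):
is true only for:
  a=False, m=True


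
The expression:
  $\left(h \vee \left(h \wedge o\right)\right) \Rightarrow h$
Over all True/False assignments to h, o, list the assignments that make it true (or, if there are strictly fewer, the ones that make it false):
is always true.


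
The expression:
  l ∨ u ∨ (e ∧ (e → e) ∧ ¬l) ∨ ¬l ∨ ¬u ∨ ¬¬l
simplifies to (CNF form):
True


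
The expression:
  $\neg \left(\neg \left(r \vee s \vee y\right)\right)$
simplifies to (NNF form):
$r \vee s \vee y$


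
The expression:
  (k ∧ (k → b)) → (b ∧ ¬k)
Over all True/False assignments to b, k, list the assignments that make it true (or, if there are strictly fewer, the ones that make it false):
is false only for:
  b=True, k=True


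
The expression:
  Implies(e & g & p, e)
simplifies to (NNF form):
True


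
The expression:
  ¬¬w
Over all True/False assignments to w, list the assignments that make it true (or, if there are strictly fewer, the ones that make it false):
is true only for:
  w=True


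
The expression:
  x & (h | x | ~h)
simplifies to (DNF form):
x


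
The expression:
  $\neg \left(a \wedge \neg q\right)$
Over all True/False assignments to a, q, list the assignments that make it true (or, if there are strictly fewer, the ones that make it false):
is false only for:
  a=True, q=False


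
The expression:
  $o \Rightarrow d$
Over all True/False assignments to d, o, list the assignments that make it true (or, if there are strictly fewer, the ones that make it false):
is false only for:
  d=False, o=True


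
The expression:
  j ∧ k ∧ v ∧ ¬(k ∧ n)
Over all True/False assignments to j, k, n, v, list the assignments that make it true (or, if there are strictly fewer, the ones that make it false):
is true only for:
  j=True, k=True, n=False, v=True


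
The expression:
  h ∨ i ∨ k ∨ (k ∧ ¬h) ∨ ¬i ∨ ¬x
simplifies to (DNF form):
True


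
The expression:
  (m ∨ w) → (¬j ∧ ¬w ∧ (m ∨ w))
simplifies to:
¬w ∧ (¬j ∨ ¬m)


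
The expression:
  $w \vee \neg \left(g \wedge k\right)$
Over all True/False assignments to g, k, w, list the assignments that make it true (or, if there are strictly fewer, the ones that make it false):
is false only for:
  g=True, k=True, w=False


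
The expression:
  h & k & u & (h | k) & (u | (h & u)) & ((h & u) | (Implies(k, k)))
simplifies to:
h & k & u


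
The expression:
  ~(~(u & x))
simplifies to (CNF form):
u & x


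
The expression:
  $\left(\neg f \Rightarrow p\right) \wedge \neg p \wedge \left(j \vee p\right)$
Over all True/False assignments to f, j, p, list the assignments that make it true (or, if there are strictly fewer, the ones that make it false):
is true only for:
  f=True, j=True, p=False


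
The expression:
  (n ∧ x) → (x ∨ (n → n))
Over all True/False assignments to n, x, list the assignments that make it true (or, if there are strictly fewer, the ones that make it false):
is always true.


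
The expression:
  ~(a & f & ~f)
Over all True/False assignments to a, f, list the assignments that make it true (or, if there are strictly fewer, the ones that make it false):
is always true.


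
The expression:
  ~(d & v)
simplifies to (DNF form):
~d | ~v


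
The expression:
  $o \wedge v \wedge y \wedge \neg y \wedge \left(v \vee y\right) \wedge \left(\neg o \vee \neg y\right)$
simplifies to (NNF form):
$\text{False}$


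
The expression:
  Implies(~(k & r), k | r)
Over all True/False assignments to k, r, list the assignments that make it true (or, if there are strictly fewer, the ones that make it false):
is false only for:
  k=False, r=False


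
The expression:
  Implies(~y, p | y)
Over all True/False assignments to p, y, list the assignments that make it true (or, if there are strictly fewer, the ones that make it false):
is false only for:
  p=False, y=False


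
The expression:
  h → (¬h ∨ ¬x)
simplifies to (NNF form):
¬h ∨ ¬x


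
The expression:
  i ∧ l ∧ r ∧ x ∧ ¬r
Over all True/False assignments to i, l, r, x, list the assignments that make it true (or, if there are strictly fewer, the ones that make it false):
is never true.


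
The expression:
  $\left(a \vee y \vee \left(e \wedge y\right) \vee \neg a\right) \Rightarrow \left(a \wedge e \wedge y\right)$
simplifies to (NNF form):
$a \wedge e \wedge y$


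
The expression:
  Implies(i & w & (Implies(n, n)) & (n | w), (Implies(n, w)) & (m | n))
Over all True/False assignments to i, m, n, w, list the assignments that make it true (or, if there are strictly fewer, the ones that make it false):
is false only for:
  i=True, m=False, n=False, w=True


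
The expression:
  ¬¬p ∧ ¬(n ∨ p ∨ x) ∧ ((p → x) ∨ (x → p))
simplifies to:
False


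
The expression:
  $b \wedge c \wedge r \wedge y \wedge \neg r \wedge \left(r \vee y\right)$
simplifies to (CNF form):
$\text{False}$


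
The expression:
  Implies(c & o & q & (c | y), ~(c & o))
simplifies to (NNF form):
~c | ~o | ~q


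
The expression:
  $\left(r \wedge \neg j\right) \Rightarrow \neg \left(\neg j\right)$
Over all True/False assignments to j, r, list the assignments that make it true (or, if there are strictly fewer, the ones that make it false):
is false only for:
  j=False, r=True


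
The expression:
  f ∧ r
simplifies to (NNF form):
f ∧ r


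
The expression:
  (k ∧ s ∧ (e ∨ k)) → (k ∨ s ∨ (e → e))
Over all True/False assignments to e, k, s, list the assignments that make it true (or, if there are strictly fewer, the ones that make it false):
is always true.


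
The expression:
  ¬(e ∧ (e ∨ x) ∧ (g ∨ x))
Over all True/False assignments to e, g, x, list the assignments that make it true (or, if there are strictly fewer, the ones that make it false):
is false only for:
  e=True, g=False, x=True;
  e=True, g=True, x=False;
  e=True, g=True, x=True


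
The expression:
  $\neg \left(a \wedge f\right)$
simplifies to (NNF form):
$\neg a \vee \neg f$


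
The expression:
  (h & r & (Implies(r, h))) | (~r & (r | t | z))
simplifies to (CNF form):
(h | ~r) & (r | t | z)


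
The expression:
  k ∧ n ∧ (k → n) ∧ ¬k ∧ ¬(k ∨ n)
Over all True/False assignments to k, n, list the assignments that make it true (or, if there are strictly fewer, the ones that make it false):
is never true.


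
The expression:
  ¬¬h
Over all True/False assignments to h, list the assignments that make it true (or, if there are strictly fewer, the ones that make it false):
is true only for:
  h=True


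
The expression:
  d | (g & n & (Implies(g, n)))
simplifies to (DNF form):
d | (g & n)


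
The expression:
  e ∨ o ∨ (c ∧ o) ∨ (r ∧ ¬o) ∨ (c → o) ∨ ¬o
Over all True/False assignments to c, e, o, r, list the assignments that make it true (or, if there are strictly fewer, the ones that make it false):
is always true.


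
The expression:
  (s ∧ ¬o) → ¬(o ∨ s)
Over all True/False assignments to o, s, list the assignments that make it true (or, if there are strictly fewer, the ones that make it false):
is false only for:
  o=False, s=True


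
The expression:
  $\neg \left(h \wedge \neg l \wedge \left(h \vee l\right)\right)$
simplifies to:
$l \vee \neg h$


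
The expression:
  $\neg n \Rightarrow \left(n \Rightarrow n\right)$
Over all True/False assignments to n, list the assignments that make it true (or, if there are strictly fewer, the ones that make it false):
is always true.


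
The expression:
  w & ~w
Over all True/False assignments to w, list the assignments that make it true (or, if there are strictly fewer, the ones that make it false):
is never true.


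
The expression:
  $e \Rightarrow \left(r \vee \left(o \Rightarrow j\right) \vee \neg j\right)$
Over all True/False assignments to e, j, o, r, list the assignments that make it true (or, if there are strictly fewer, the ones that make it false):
is always true.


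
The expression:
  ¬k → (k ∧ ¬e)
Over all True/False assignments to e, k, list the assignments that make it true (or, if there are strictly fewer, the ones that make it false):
is true only for:
  e=False, k=True;
  e=True, k=True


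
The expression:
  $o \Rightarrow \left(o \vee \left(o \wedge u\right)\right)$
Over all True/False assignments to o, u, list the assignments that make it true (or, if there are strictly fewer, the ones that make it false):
is always true.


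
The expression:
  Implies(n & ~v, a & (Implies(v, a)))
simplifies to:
a | v | ~n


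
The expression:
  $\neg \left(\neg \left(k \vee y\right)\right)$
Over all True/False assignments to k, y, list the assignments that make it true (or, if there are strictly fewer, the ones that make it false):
is false only for:
  k=False, y=False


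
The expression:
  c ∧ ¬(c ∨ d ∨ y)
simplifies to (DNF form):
False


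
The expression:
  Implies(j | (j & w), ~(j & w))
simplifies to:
~j | ~w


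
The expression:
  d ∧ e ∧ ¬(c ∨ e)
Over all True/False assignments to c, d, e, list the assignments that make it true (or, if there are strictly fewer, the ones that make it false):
is never true.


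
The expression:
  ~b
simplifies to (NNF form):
~b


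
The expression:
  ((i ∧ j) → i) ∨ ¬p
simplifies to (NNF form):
True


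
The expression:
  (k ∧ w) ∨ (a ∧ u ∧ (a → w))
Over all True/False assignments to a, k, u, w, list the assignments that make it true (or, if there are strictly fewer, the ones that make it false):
is true only for:
  a=False, k=True, u=False, w=True;
  a=False, k=True, u=True, w=True;
  a=True, k=False, u=True, w=True;
  a=True, k=True, u=False, w=True;
  a=True, k=True, u=True, w=True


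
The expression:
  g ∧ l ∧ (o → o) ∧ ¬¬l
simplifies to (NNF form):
g ∧ l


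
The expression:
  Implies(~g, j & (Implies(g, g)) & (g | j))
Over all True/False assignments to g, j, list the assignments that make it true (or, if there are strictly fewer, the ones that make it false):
is false only for:
  g=False, j=False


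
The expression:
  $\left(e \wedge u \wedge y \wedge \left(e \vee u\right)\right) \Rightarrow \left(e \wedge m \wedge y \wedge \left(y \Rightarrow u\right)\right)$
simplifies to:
$m \vee \neg e \vee \neg u \vee \neg y$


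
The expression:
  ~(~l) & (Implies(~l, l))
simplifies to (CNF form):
l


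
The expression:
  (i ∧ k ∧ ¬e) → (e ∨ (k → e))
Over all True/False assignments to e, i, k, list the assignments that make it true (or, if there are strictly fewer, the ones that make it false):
is false only for:
  e=False, i=True, k=True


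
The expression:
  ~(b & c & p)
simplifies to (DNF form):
~b | ~c | ~p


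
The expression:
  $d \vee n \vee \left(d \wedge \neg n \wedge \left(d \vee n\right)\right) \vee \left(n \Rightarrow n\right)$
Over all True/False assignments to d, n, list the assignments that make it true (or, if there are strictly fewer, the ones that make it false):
is always true.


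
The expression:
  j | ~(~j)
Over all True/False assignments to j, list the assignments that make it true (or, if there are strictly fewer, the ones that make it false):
is true only for:
  j=True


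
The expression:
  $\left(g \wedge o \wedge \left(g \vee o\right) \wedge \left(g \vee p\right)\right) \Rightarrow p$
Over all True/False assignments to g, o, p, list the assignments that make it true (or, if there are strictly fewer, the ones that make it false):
is false only for:
  g=True, o=True, p=False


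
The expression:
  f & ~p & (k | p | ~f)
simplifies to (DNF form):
f & k & ~p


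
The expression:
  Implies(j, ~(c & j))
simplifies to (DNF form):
~c | ~j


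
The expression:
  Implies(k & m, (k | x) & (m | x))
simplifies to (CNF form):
True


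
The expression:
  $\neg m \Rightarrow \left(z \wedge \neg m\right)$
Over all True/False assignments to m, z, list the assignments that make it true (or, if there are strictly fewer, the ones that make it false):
is false only for:
  m=False, z=False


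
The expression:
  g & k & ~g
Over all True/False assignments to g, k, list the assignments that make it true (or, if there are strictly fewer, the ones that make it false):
is never true.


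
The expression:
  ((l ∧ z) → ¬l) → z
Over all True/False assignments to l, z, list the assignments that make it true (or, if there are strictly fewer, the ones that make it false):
is true only for:
  l=False, z=True;
  l=True, z=True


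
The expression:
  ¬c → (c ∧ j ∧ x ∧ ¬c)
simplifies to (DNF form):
c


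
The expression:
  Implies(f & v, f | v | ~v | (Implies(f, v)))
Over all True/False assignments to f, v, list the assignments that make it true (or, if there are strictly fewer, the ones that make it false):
is always true.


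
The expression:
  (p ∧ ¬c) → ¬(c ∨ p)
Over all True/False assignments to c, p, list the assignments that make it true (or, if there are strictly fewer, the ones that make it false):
is false only for:
  c=False, p=True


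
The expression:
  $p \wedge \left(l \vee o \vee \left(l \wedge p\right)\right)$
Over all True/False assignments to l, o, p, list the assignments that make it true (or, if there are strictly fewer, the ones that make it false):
is true only for:
  l=False, o=True, p=True;
  l=True, o=False, p=True;
  l=True, o=True, p=True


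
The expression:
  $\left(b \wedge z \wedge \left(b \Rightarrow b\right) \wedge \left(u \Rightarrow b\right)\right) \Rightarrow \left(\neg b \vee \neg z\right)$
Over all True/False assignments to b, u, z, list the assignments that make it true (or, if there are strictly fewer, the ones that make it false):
is false only for:
  b=True, u=False, z=True;
  b=True, u=True, z=True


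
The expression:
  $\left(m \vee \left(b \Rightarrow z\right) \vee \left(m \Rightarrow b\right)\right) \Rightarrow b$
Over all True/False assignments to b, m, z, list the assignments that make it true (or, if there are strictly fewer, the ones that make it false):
is true only for:
  b=True, m=False, z=False;
  b=True, m=False, z=True;
  b=True, m=True, z=False;
  b=True, m=True, z=True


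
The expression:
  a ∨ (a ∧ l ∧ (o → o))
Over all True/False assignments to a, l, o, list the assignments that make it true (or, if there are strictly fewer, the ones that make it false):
is true only for:
  a=True, l=False, o=False;
  a=True, l=False, o=True;
  a=True, l=True, o=False;
  a=True, l=True, o=True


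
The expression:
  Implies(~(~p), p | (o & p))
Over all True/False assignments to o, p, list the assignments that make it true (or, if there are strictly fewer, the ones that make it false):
is always true.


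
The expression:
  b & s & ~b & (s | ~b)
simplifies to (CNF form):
False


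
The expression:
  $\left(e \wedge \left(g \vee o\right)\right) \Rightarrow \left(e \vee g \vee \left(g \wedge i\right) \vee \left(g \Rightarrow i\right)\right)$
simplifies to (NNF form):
$\text{True}$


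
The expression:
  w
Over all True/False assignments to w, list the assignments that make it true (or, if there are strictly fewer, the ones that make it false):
is true only for:
  w=True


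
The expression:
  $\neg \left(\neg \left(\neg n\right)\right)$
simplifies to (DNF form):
$\neg n$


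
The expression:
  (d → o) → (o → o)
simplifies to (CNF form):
True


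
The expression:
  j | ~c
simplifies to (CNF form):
j | ~c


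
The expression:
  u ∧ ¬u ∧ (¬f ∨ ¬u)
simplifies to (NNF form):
False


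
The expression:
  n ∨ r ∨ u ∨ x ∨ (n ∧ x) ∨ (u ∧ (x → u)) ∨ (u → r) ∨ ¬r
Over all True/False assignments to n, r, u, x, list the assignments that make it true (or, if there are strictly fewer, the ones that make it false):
is always true.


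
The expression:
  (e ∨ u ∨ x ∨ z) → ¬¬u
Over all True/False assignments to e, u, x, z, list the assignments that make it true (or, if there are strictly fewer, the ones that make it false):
is false only for:
  e=False, u=False, x=False, z=True;
  e=False, u=False, x=True, z=False;
  e=False, u=False, x=True, z=True;
  e=True, u=False, x=False, z=False;
  e=True, u=False, x=False, z=True;
  e=True, u=False, x=True, z=False;
  e=True, u=False, x=True, z=True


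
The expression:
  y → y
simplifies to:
True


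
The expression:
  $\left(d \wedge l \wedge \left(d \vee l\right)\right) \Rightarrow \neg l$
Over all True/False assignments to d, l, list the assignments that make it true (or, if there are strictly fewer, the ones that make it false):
is false only for:
  d=True, l=True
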